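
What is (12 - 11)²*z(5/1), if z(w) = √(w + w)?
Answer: √10 ≈ 3.1623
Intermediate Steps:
z(w) = √2*√w (z(w) = √(2*w) = √2*√w)
(12 - 11)²*z(5/1) = (12 - 11)²*(√2*√(5/1)) = 1²*(√2*√(5*1)) = 1*(√2*√5) = 1*√10 = √10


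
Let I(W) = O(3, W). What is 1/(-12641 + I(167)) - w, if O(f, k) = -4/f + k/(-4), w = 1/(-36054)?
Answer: -280439/5487743286 ≈ -5.1103e-5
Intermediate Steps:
w = -1/36054 ≈ -2.7736e-5
O(f, k) = -4/f - k/4 (O(f, k) = -4/f + k*(-1/4) = -4/f - k/4)
I(W) = -4/3 - W/4
1/(-12641 + I(167)) - w = 1/(-12641 + (-4/3 - 1/4*167)) - 1*(-1/36054) = 1/(-12641 + (-4/3 - 167/4)) + 1/36054 = 1/(-12641 - 517/12) + 1/36054 = 1/(-152209/12) + 1/36054 = -12/152209 + 1/36054 = -280439/5487743286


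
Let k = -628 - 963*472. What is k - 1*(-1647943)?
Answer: 1192779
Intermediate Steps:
k = -455164 (k = -628 - 454536 = -455164)
k - 1*(-1647943) = -455164 - 1*(-1647943) = -455164 + 1647943 = 1192779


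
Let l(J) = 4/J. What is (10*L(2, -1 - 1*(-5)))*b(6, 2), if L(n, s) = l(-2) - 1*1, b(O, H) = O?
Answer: -180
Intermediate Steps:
L(n, s) = -3 (L(n, s) = 4/(-2) - 1*1 = 4*(-½) - 1 = -2 - 1 = -3)
(10*L(2, -1 - 1*(-5)))*b(6, 2) = (10*(-3))*6 = -30*6 = -180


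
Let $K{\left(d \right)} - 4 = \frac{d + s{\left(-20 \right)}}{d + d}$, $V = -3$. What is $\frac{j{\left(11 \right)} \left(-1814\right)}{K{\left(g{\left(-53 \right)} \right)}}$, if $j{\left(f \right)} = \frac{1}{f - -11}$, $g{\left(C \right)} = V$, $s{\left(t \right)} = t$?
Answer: $- \frac{5442}{517} \approx -10.526$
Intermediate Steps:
$g{\left(C \right)} = -3$
$j{\left(f \right)} = \frac{1}{11 + f}$ ($j{\left(f \right)} = \frac{1}{f + 11} = \frac{1}{11 + f}$)
$K{\left(d \right)} = 4 + \frac{-20 + d}{2 d}$ ($K{\left(d \right)} = 4 + \frac{d - 20}{d + d} = 4 + \frac{-20 + d}{2 d}$)
$\frac{j{\left(11 \right)} \left(-1814\right)}{K{\left(g{\left(-53 \right)} \right)}} = \frac{\frac{1}{11 + 11} \left(-1814\right)}{\frac{9}{2} - \frac{10}{-3}} = \frac{\frac{1}{22} \left(-1814\right)}{\frac{9}{2} - - \frac{10}{3}} = \frac{\frac{1}{22} \left(-1814\right)}{\frac{9}{2} + \frac{10}{3}} = - \frac{907}{11 \cdot \frac{47}{6}} = \left(- \frac{907}{11}\right) \frac{6}{47} = - \frac{5442}{517}$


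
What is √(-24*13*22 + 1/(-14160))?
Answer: I*√86016903285/3540 ≈ 82.849*I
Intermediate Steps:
√(-24*13*22 + 1/(-14160)) = √(-312*22 - 1/14160) = √(-6864 - 1/14160) = √(-97194241/14160) = I*√86016903285/3540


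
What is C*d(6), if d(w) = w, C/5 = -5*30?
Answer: -4500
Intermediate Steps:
C = -750 (C = 5*(-5*30) = 5*(-150) = -750)
C*d(6) = -750*6 = -4500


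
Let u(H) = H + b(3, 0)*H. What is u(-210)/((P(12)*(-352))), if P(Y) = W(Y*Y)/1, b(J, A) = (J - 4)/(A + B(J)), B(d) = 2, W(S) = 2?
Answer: 105/704 ≈ 0.14915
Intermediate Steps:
b(J, A) = (-4 + J)/(2 + A) (b(J, A) = (J - 4)/(A + 2) = (-4 + J)/(2 + A))
u(H) = H/2 (u(H) = H + ((-4 + 3)/(2 + 0))*H = H + (-1/2)*H = H + ((1/2)*(-1))*H = H - H/2 = H/2)
P(Y) = 2 (P(Y) = 2/1 = 2*1 = 2)
u(-210)/((P(12)*(-352))) = ((1/2)*(-210))/((2*(-352))) = -105/(-704) = -105*(-1/704) = 105/704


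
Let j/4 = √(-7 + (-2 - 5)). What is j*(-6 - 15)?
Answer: -84*I*√14 ≈ -314.3*I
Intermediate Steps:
j = 4*I*√14 (j = 4*√(-7 + (-2 - 5)) = 4*√(-7 - 7) = 4*√(-14) = 4*(I*√14) = 4*I*√14 ≈ 14.967*I)
j*(-6 - 15) = (4*I*√14)*(-6 - 15) = (4*I*√14)*(-21) = -84*I*√14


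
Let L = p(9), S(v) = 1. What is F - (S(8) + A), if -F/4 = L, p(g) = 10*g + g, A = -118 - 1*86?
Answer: -193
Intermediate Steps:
A = -204 (A = -118 - 86 = -204)
p(g) = 11*g
L = 99 (L = 11*9 = 99)
F = -396 (F = -4*99 = -396)
F - (S(8) + A) = -396 - (1 - 204) = -396 - 1*(-203) = -396 + 203 = -193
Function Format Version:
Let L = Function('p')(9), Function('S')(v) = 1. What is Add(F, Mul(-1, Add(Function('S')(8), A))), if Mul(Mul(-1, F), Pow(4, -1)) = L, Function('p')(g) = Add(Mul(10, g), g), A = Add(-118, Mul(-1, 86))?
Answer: -193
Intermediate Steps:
A = -204 (A = Add(-118, -86) = -204)
Function('p')(g) = Mul(11, g)
L = 99 (L = Mul(11, 9) = 99)
F = -396 (F = Mul(-4, 99) = -396)
Add(F, Mul(-1, Add(Function('S')(8), A))) = Add(-396, Mul(-1, Add(1, -204))) = Add(-396, Mul(-1, -203)) = Add(-396, 203) = -193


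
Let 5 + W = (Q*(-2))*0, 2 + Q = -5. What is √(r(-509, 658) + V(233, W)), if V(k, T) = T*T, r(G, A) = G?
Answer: 22*I ≈ 22.0*I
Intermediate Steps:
Q = -7 (Q = -2 - 5 = -7)
W = -5 (W = -5 - 7*(-2)*0 = -5 + 14*0 = -5 + 0 = -5)
V(k, T) = T²
√(r(-509, 658) + V(233, W)) = √(-509 + (-5)²) = √(-509 + 25) = √(-484) = 22*I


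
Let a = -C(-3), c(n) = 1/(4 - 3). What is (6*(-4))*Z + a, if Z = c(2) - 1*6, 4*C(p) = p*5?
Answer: 495/4 ≈ 123.75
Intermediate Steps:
C(p) = 5*p/4 (C(p) = (p*5)/4 = (5*p)/4 = 5*p/4)
c(n) = 1 (c(n) = 1/1 = 1)
Z = -5 (Z = 1 - 1*6 = 1 - 6 = -5)
a = 15/4 (a = -5*(-3)/4 = -1*(-15/4) = 15/4 ≈ 3.7500)
(6*(-4))*Z + a = (6*(-4))*(-5) + 15/4 = -24*(-5) + 15/4 = 120 + 15/4 = 495/4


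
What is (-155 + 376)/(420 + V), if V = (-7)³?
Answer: 221/77 ≈ 2.8701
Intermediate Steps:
V = -343
(-155 + 376)/(420 + V) = (-155 + 376)/(420 - 343) = 221/77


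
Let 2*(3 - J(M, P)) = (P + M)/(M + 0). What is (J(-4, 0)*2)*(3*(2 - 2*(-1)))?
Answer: 60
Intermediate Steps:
J(M, P) = 3 - (M + P)/(2*M) (J(M, P) = 3 - (P + M)/(2*(M + 0)) = 3 - (M + P)/(2*M))
(J(-4, 0)*2)*(3*(2 - 2*(-1))) = (((½)*(-1*0 + 5*(-4))/(-4))*2)*(3*(2 - 2*(-1))) = (((½)*(-¼)*(0 - 20))*2)*(3*(2 + 2)) = (((½)*(-¼)*(-20))*2)*(3*4) = ((5/2)*2)*12 = 5*12 = 60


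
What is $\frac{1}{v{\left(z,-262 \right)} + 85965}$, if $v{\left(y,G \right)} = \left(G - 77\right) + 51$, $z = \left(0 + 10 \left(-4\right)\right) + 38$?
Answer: $\frac{1}{85677} \approx 1.1672 \cdot 10^{-5}$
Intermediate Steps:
$z = -2$ ($z = \left(0 - 40\right) + 38 = -40 + 38 = -2$)
$v{\left(y,G \right)} = -26 + G$ ($v{\left(y,G \right)} = \left(-77 + G\right) + 51 = -26 + G$)
$\frac{1}{v{\left(z,-262 \right)} + 85965} = \frac{1}{\left(-26 - 262\right) + 85965} = \frac{1}{-288 + 85965} = \frac{1}{85677}$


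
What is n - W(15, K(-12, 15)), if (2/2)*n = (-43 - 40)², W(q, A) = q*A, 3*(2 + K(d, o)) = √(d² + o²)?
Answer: 6919 - 15*√41 ≈ 6823.0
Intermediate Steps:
K(d, o) = -2 + √(d² + o²)/3
W(q, A) = A*q
n = 6889 (n = (-43 - 40)² = (-83)² = 6889)
n - W(15, K(-12, 15)) = 6889 - (-2 + √((-12)² + 15²)/3)*15 = 6889 - (-2 + √(144 + 225)/3)*15 = 6889 - (-2 + √369/3)*15 = 6889 - (-2 + (3*√41)/3)*15 = 6889 - (-2 + √41)*15 = 6889 - (-30 + 15*√41) = 6889 + (30 - 15*√41) = 6919 - 15*√41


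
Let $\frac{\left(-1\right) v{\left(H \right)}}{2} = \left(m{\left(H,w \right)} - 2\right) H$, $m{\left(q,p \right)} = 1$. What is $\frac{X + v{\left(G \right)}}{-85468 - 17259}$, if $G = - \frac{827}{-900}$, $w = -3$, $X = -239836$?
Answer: $\frac{107925373}{46227150} \approx 2.3347$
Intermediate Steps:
$G = \frac{827}{900}$ ($G = \left(-827\right) \left(- \frac{1}{900}\right) = \frac{827}{900} \approx 0.91889$)
$v{\left(H \right)} = 2 H$ ($v{\left(H \right)} = - 2 \left(1 - 2\right) H = - 2 \left(- H\right) = 2 H$)
$\frac{X + v{\left(G \right)}}{-85468 - 17259} = \frac{-239836 + 2 \cdot \frac{827}{900}}{-85468 - 17259} = \frac{-239836 + \frac{827}{450}}{-102727} = \left(- \frac{107925373}{450}\right) \left(- \frac{1}{102727}\right) = \frac{107925373}{46227150}$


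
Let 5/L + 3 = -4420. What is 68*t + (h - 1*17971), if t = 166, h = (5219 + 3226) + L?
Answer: 7793321/4423 ≈ 1762.0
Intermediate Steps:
L = -5/4423 (L = 5/(-3 - 4420) = 5/(-4423) = 5*(-1/4423) = -5/4423 ≈ -0.0011305)
h = 37352230/4423 (h = (5219 + 3226) - 5/4423 = 8445 - 5/4423 = 37352230/4423 ≈ 8445.0)
68*t + (h - 1*17971) = 68*166 + (37352230/4423 - 1*17971) = 11288 + (37352230/4423 - 17971) = 11288 - 42133503/4423 = 7793321/4423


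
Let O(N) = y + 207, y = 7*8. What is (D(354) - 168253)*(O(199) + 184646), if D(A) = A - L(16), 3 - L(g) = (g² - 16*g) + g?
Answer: -31043632374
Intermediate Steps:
y = 56
L(g) = 3 - g² + 15*g (L(g) = 3 - ((g² - 16*g) + g) = 3 - (g² - 15*g) = 3 + (-g² + 15*g) = 3 - g² + 15*g)
O(N) = 263 (O(N) = 56 + 207 = 263)
D(A) = 13 + A (D(A) = A - (3 - 1*16² + 15*16) = A - (3 - 1*256 + 240) = A - (3 - 256 + 240) = A - 1*(-13) = A + 13 = 13 + A)
(D(354) - 168253)*(O(199) + 184646) = ((13 + 354) - 168253)*(263 + 184646) = (367 - 168253)*184909 = -167886*184909 = -31043632374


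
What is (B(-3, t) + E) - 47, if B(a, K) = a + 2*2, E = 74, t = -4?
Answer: 28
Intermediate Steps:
B(a, K) = 4 + a (B(a, K) = a + 4 = 4 + a)
(B(-3, t) + E) - 47 = ((4 - 3) + 74) - 47 = (1 + 74) - 47 = 75 - 47 = 28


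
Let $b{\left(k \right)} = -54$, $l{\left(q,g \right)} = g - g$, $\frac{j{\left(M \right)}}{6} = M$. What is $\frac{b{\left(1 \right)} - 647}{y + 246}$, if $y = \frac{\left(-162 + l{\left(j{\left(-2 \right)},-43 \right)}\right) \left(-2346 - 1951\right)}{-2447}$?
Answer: $\frac{1715347}{94152} \approx 18.219$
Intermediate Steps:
$j{\left(M \right)} = 6 M$
$l{\left(q,g \right)} = 0$
$y = - \frac{696114}{2447}$ ($y = \frac{\left(-162 + 0\right) \left(-2346 - 1951\right)}{-2447} = \left(-162\right) \left(-4297\right) \left(- \frac{1}{2447}\right) = 696114 \left(- \frac{1}{2447}\right) = - \frac{696114}{2447} \approx -284.48$)
$\frac{b{\left(1 \right)} - 647}{y + 246} = \frac{-54 - 647}{- \frac{696114}{2447} + 246} = - \frac{701}{- \frac{94152}{2447}} = \left(-701\right) \left(- \frac{2447}{94152}\right) = \frac{1715347}{94152}$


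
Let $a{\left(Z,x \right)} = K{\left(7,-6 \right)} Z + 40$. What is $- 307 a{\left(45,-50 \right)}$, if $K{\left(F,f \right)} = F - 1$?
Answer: $-95170$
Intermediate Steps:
$K{\left(F,f \right)} = -1 + F$ ($K{\left(F,f \right)} = F - 1 = -1 + F$)
$a{\left(Z,x \right)} = 40 + 6 Z$ ($a{\left(Z,x \right)} = \left(-1 + 7\right) Z + 40 = 6 Z + 40 = 40 + 6 Z$)
$- 307 a{\left(45,-50 \right)} = - 307 \left(40 + 6 \cdot 45\right) = - 307 \left(40 + 270\right) = \left(-307\right) 310 = -95170$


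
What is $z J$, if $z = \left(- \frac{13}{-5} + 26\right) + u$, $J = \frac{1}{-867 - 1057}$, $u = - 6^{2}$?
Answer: $\frac{1}{260} \approx 0.0038462$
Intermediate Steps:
$u = -36$ ($u = \left(-1\right) 36 = -36$)
$J = - \frac{1}{1924}$ ($J = \frac{1}{-1924} = - \frac{1}{1924} \approx -0.00051975$)
$z = - \frac{37}{5}$ ($z = \left(- \frac{13}{-5} + 26\right) - 36 = \left(\left(-13\right) \left(- \frac{1}{5}\right) + 26\right) - 36 = \left(\frac{13}{5} + 26\right) - 36 = \frac{143}{5} - 36 = - \frac{37}{5} \approx -7.4$)
$z J = \left(- \frac{37}{5}\right) \left(- \frac{1}{1924}\right) = \frac{1}{260}$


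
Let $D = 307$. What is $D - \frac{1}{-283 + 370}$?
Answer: $\frac{26708}{87} \approx 306.99$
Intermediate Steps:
$D - \frac{1}{-283 + 370} = 307 - \frac{1}{-283 + 370} = 307 - \frac{1}{87} = \frac{26708}{87}$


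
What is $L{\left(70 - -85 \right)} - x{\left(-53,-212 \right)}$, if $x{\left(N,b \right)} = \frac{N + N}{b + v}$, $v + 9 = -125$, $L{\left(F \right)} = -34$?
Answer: $- \frac{5935}{173} \approx -34.306$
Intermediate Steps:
$v = -134$ ($v = -9 - 125 = -134$)
$x{\left(N,b \right)} = \frac{2 N}{-134 + b}$ ($x{\left(N,b \right)} = \frac{N + N}{b - 134} = \frac{2 N}{-134 + b}$)
$L{\left(70 - -85 \right)} - x{\left(-53,-212 \right)} = -34 - 2 \left(-53\right) \frac{1}{-134 - 212} = -34 - 2 \left(-53\right) \frac{1}{-346} = -34 - 2 \left(-53\right) \left(- \frac{1}{346}\right) = -34 - \frac{53}{173} = - \frac{5935}{173}$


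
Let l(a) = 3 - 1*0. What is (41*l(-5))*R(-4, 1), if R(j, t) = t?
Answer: 123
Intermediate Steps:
l(a) = 3 (l(a) = 3 + 0 = 3)
(41*l(-5))*R(-4, 1) = (41*3)*1 = 123*1 = 123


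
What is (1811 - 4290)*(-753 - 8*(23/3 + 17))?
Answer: 7067629/3 ≈ 2.3559e+6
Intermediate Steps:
(1811 - 4290)*(-753 - 8*(23/3 + 17)) = -2479*(-753 - 8*(23*(1/3) + 17)) = -2479*(-753 - 8*(23/3 + 17)) = -2479*(-753 - 8*74/3) = -2479*(-753 - 592/3) = -2479*(-2851/3) = 7067629/3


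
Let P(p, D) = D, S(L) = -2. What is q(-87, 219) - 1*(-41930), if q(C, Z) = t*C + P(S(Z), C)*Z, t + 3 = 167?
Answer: 8609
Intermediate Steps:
t = 164 (t = -3 + 167 = 164)
q(C, Z) = 164*C + C*Z
q(-87, 219) - 1*(-41930) = -87*(164 + 219) - 1*(-41930) = -87*383 + 41930 = -33321 + 41930 = 8609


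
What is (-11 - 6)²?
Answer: 289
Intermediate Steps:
(-11 - 6)² = (-17)² = 289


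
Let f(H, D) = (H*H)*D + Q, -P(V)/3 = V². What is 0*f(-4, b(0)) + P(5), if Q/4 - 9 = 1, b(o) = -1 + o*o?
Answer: -75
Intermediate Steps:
b(o) = -1 + o²
Q = 40 (Q = 36 + 4*1 = 36 + 4 = 40)
P(V) = -3*V²
f(H, D) = 40 + D*H² (f(H, D) = (H*H)*D + 40 = H²*D + 40 = D*H² + 40 = 40 + D*H²)
0*f(-4, b(0)) + P(5) = 0*(40 + (-1 + 0²)*(-4)²) - 3*5² = 0*(40 + (-1 + 0)*16) - 3*25 = 0*(40 - 1*16) - 75 = 0*(40 - 16) - 75 = 0*24 - 75 = 0 - 75 = -75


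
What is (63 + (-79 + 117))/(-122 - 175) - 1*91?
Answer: -27128/297 ≈ -91.340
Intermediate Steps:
(63 + (-79 + 117))/(-122 - 175) - 1*91 = (63 + 38)/(-297) - 91 = 101*(-1/297) - 91 = -101/297 - 91 = -27128/297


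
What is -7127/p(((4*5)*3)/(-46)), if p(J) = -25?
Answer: 7127/25 ≈ 285.08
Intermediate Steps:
-7127/p(((4*5)*3)/(-46)) = -7127/(-25) = -7127*(-1/25) = 7127/25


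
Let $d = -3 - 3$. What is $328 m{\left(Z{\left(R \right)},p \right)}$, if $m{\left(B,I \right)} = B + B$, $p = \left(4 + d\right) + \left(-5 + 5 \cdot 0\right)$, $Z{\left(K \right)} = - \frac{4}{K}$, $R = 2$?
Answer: $-1312$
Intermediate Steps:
$d = -6$
$p = -7$ ($p = \left(4 - 6\right) + \left(-5 + 5 \cdot 0\right) = -2 + \left(-5 + 0\right) = -2 - 5 = -7$)
$m{\left(B,I \right)} = 2 B$
$328 m{\left(Z{\left(R \right)},p \right)} = 328 \cdot 2 \left(- \frac{4}{2}\right) = 328 \cdot 2 \left(\left(-4\right) \frac{1}{2}\right) = 328 \cdot 2 \left(-2\right) = 328 \left(-4\right) = -1312$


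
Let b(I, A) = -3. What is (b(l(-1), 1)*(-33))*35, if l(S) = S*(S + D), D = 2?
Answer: 3465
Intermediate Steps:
l(S) = S*(2 + S) (l(S) = S*(S + 2) = S*(2 + S))
(b(l(-1), 1)*(-33))*35 = -3*(-33)*35 = 99*35 = 3465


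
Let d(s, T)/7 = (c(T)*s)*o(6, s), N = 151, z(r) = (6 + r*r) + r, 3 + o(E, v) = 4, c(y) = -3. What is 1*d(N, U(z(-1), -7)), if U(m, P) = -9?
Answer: -3171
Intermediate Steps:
o(E, v) = 1 (o(E, v) = -3 + 4 = 1)
z(r) = 6 + r + r² (z(r) = (6 + r²) + r = 6 + r + r²)
d(s, T) = -21*s (d(s, T) = 7*(-3*s*1) = 7*(-3*s) = -21*s)
1*d(N, U(z(-1), -7)) = 1*(-21*151) = 1*(-3171) = -3171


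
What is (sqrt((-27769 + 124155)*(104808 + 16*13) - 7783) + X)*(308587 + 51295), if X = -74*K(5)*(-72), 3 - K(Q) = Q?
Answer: -3834902592 + 359882*sqrt(10122064393) ≈ 3.2372e+10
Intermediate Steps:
K(Q) = 3 - Q
X = -10656 (X = -74*(3 - 1*5)*(-72) = -74*(3 - 5)*(-72) = -74*(-2)*(-72) = 148*(-72) = -10656)
(sqrt((-27769 + 124155)*(104808 + 16*13) - 7783) + X)*(308587 + 51295) = (sqrt((-27769 + 124155)*(104808 + 16*13) - 7783) - 10656)*(308587 + 51295) = (sqrt(96386*(104808 + 208) - 7783) - 10656)*359882 = (sqrt(96386*105016 - 7783) - 10656)*359882 = (sqrt(10122072176 - 7783) - 10656)*359882 = (sqrt(10122064393) - 10656)*359882 = (-10656 + sqrt(10122064393))*359882 = -3834902592 + 359882*sqrt(10122064393)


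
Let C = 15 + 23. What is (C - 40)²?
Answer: 4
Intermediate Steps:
C = 38
(C - 40)² = (38 - 40)² = (-2)² = 4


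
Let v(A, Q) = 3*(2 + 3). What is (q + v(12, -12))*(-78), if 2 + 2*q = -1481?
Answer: 56667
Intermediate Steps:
v(A, Q) = 15 (v(A, Q) = 3*5 = 15)
q = -1483/2 (q = -1 + (1/2)*(-1481) = -1 - 1481/2 = -1483/2 ≈ -741.50)
(q + v(12, -12))*(-78) = (-1483/2 + 15)*(-78) = -1453/2*(-78) = 56667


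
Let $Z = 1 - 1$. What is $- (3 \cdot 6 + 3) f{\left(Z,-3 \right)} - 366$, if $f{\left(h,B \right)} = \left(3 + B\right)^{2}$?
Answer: $-366$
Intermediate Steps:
$Z = 0$ ($Z = 1 - 1 = 0$)
$- (3 \cdot 6 + 3) f{\left(Z,-3 \right)} - 366 = - (3 \cdot 6 + 3) \left(3 - 3\right)^{2} - 366 = - (18 + 3) 0^{2} - 366 = \left(-1\right) 21 \cdot 0 - 366 = \left(-21\right) 0 - 366 = 0 - 366 = -366$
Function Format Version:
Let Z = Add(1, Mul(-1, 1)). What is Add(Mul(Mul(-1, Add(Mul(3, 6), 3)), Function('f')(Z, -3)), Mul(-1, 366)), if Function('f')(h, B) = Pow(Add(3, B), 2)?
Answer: -366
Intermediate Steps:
Z = 0 (Z = Add(1, -1) = 0)
Add(Mul(Mul(-1, Add(Mul(3, 6), 3)), Function('f')(Z, -3)), Mul(-1, 366)) = Add(Mul(Mul(-1, Add(Mul(3, 6), 3)), Pow(Add(3, -3), 2)), Mul(-1, 366)) = Add(Mul(Mul(-1, Add(18, 3)), Pow(0, 2)), -366) = Add(Mul(Mul(-1, 21), 0), -366) = Add(Mul(-21, 0), -366) = Add(0, -366) = -366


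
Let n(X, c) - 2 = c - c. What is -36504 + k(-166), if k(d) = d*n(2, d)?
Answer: -36836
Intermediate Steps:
n(X, c) = 2 (n(X, c) = 2 + (c - c) = 2 + 0 = 2)
k(d) = 2*d (k(d) = d*2 = 2*d)
-36504 + k(-166) = -36504 + 2*(-166) = -36504 - 332 = -36836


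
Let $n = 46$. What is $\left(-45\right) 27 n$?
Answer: $-55890$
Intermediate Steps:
$\left(-45\right) 27 n = \left(-45\right) 27 \cdot 46 = \left(-1215\right) 46 = -55890$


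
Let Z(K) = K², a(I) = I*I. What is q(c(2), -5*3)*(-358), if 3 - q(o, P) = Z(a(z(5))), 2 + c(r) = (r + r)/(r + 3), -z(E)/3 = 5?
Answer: 18122676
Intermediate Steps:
z(E) = -15 (z(E) = -3*5 = -15)
c(r) = -2 + 2*r/(3 + r) (c(r) = -2 + (r + r)/(r + 3) = -2 + (2*r)/(3 + r) = -2 + 2*r/(3 + r))
a(I) = I²
q(o, P) = -50622 (q(o, P) = 3 - ((-15)²)² = 3 - 1*225² = 3 - 1*50625 = 3 - 50625 = -50622)
q(c(2), -5*3)*(-358) = -50622*(-358) = 18122676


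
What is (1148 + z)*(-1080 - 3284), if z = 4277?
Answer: -23674700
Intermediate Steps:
(1148 + z)*(-1080 - 3284) = (1148 + 4277)*(-1080 - 3284) = 5425*(-4364) = -23674700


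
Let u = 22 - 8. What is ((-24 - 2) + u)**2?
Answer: 144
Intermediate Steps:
u = 14
((-24 - 2) + u)**2 = ((-24 - 2) + 14)**2 = (-26 + 14)**2 = (-12)**2 = 144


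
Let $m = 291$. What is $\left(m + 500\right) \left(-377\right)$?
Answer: $-298207$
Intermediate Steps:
$\left(m + 500\right) \left(-377\right) = \left(291 + 500\right) \left(-377\right) = 791 \left(-377\right) = -298207$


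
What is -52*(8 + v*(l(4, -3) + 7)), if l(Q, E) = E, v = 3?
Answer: -1040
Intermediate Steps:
-52*(8 + v*(l(4, -3) + 7)) = -52*(8 + 3*(-3 + 7)) = -52*(8 + 3*4) = -52*(8 + 12) = -52*20 = -1040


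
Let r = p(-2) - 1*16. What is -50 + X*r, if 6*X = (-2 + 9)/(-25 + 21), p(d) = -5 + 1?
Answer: -265/6 ≈ -44.167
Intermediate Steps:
p(d) = -4
r = -20 (r = -4 - 1*16 = -4 - 16 = -20)
X = -7/24 (X = ((-2 + 9)/(-25 + 21))/6 = (7/(-4))/6 = (7*(-¼))/6 = (⅙)*(-7/4) = -7/24 ≈ -0.29167)
-50 + X*r = -50 - 7/24*(-20) = -50 + 35/6 = -265/6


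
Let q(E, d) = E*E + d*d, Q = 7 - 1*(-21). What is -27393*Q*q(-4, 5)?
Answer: -31447164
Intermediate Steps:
Q = 28 (Q = 7 + 21 = 28)
q(E, d) = E² + d²
-27393*Q*q(-4, 5) = -767004*((-4)² + 5²) = -767004*(16 + 25) = -767004*41 = -27393*1148 = -31447164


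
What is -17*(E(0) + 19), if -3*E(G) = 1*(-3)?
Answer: -340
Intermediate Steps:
E(G) = 1 (E(G) = -(-3)/3 = -1/3*(-3) = 1)
-17*(E(0) + 19) = -17*(1 + 19) = -17*20 = -340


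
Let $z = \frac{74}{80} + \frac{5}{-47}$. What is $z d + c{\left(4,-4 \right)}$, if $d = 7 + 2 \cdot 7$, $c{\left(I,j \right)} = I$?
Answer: $\frac{39839}{1880} \approx 21.191$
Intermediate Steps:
$z = \frac{1539}{1880}$ ($z = 74 \cdot \frac{1}{80} + 5 \left(- \frac{1}{47}\right) = \frac{37}{40} - \frac{5}{47} = \frac{1539}{1880} \approx 0.81862$)
$d = 21$ ($d = 7 + 14 = 21$)
$z d + c{\left(4,-4 \right)} = \frac{1539}{1880} \cdot 21 + 4 = \frac{32319}{1880} + 4 = \frac{39839}{1880}$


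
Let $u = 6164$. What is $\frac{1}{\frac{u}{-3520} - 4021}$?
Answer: $- \frac{880}{3540021} \approx -0.00024859$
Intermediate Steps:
$\frac{1}{\frac{u}{-3520} - 4021} = \frac{1}{\frac{6164}{-3520} - 4021} = \frac{1}{6164 \left(- \frac{1}{3520}\right) - 4021} = \frac{1}{- \frac{1541}{880} - 4021} = \frac{1}{- \frac{3540021}{880}} = - \frac{880}{3540021}$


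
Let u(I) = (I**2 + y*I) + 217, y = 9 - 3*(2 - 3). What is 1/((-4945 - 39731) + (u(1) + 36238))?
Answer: -1/8208 ≈ -0.00012183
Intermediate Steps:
y = 12 (y = 9 - 3*(-1) = 9 + 3 = 12)
u(I) = 217 + I**2 + 12*I (u(I) = (I**2 + 12*I) + 217 = 217 + I**2 + 12*I)
1/((-4945 - 39731) + (u(1) + 36238)) = 1/((-4945 - 39731) + ((217 + 1**2 + 12*1) + 36238)) = 1/(-44676 + ((217 + 1 + 12) + 36238)) = 1/(-44676 + (230 + 36238)) = 1/(-44676 + 36468) = 1/(-8208) = -1/8208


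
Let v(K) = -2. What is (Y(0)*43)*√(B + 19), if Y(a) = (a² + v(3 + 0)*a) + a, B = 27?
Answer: 0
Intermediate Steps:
Y(a) = a² - a (Y(a) = (a² - 2*a) + a = a² - a)
(Y(0)*43)*√(B + 19) = ((0*(-1 + 0))*43)*√(27 + 19) = ((0*(-1))*43)*√46 = (0*43)*√46 = 0*√46 = 0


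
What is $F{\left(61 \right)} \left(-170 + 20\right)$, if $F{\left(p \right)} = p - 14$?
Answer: $-7050$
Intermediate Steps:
$F{\left(p \right)} = -14 + p$
$F{\left(61 \right)} \left(-170 + 20\right) = \left(-14 + 61\right) \left(-170 + 20\right) = 47 \left(-150\right) = -7050$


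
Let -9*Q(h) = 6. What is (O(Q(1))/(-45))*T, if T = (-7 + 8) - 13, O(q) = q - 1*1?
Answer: -4/9 ≈ -0.44444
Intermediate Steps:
Q(h) = -⅔ (Q(h) = -⅑*6 = -⅔)
O(q) = -1 + q (O(q) = q - 1 = -1 + q)
T = -12 (T = 1 - 13 = -12)
(O(Q(1))/(-45))*T = ((-1 - ⅔)/(-45))*(-12) = -5/3*(-1/45)*(-12) = (1/27)*(-12) = -4/9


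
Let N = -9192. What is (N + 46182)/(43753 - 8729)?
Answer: 18495/17512 ≈ 1.0561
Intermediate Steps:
(N + 46182)/(43753 - 8729) = (-9192 + 46182)/(43753 - 8729) = 36990/35024 = 36990*(1/35024) = 18495/17512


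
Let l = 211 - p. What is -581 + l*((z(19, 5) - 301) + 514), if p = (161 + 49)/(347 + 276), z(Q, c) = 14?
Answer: 4204314/89 ≈ 47240.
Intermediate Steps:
p = 30/89 (p = 210/623 = 210*(1/623) = 30/89 ≈ 0.33708)
l = 18749/89 (l = 211 - 1*30/89 = 211 - 30/89 = 18749/89 ≈ 210.66)
-581 + l*((z(19, 5) - 301) + 514) = -581 + 18749*((14 - 301) + 514)/89 = -581 + 18749*(-287 + 514)/89 = -581 + (18749/89)*227 = -581 + 4256023/89 = 4204314/89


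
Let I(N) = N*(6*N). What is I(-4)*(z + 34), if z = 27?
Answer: 5856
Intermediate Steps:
I(N) = 6*N²
I(-4)*(z + 34) = (6*(-4)²)*(27 + 34) = (6*16)*61 = 96*61 = 5856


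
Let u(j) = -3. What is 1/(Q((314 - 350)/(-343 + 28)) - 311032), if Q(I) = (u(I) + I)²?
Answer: -1225/381003999 ≈ -3.2152e-6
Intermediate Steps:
Q(I) = (-3 + I)²
1/(Q((314 - 350)/(-343 + 28)) - 311032) = 1/((-3 + (314 - 350)/(-343 + 28))² - 311032) = 1/((-3 - 36/(-315))² - 311032) = 1/((-3 - 36*(-1/315))² - 311032) = 1/((-3 + 4/35)² - 311032) = 1/((-101/35)² - 311032) = 1/(10201/1225 - 311032) = 1/(-381003999/1225) = -1225/381003999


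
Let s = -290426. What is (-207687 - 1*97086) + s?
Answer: -595199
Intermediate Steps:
(-207687 - 1*97086) + s = (-207687 - 1*97086) - 290426 = (-207687 - 97086) - 290426 = -304773 - 290426 = -595199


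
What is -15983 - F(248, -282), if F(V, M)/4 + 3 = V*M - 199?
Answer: 264569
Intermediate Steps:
F(V, M) = -808 + 4*M*V (F(V, M) = -12 + 4*(V*M - 199) = -12 + 4*(M*V - 199) = -12 + 4*(-199 + M*V) = -12 + (-796 + 4*M*V) = -808 + 4*M*V)
-15983 - F(248, -282) = -15983 - (-808 + 4*(-282)*248) = -15983 - (-808 - 279744) = -15983 - 1*(-280552) = -15983 + 280552 = 264569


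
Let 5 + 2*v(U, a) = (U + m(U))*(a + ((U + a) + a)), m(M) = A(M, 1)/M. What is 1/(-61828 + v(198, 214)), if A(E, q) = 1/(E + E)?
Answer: 3267/69683494 ≈ 4.6883e-5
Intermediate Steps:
A(E, q) = 1/(2*E)
m(M) = 1/(2*M²) (m(M) = (1/(2*M))/M = 1/(2*M²))
v(U, a) = -5/2 + (U + 1/(2*U²))*(U + 3*a)/2 (v(U, a) = -5/2 + ((U + 1/(2*U²))*(a + ((U + a) + a)))/2 = -5/2 + ((U + 1/(2*U²))*(a + (U + 2*a)))/2 = -5/2 + ((U + 1/(2*U²))*(U + 3*a))/2 = -5/2 + (U + 1/(2*U²))*(U + 3*a)/2)
1/(-61828 + v(198, 214)) = 1/(-61828 + (¼)*(198 + 3*214 + 2*198²*(-5 + 198² + 3*198*214))/198²) = 1/(-61828 + (¼)*(1/39204)*(198 + 642 + 2*39204*(-5 + 39204 + 127116))) = 1/(-61828 + (¼)*(1/39204)*(198 + 642 + 2*39204*166315)) = 1/(-61828 + (¼)*(1/39204)*(198 + 642 + 13040426520)) = 1/(-61828 + (¼)*(1/39204)*13040427360) = 1/(-61828 + 271675570/3267) = 1/(69683494/3267) = 3267/69683494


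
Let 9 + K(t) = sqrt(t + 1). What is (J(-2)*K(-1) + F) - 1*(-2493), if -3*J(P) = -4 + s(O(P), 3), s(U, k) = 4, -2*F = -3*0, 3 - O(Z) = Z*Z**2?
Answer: 2493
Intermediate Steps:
O(Z) = 3 - Z**3 (O(Z) = 3 - Z*Z**2 = 3 - Z**3)
K(t) = -9 + sqrt(1 + t) (K(t) = -9 + sqrt(t + 1) = -9 + sqrt(1 + t))
F = 0 (F = -(-3)*0/2 = -1/2*0 = 0)
J(P) = 0 (J(P) = -(-4 + 4)/3 = -1/3*0 = 0)
(J(-2)*K(-1) + F) - 1*(-2493) = (0*(-9 + sqrt(1 - 1)) + 0) - 1*(-2493) = (0*(-9 + sqrt(0)) + 0) + 2493 = (0*(-9 + 0) + 0) + 2493 = (0*(-9) + 0) + 2493 = (0 + 0) + 2493 = 0 + 2493 = 2493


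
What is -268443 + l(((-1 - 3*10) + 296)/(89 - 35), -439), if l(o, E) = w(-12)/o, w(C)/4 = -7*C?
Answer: -71119251/265 ≈ -2.6837e+5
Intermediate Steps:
w(C) = -28*C (w(C) = 4*(-7*C) = -28*C)
l(o, E) = 336/o (l(o, E) = (-28*(-12))/o = 336/o)
-268443 + l(((-1 - 3*10) + 296)/(89 - 35), -439) = -268443 + 336/((((-1 - 3*10) + 296)/(89 - 35))) = -268443 + 336/((((-1 - 30) + 296)/54)) = -268443 + 336/(((-31 + 296)*(1/54))) = -268443 + 336/((265*(1/54))) = -268443 + 336/(265/54) = -268443 + 336*(54/265) = -268443 + 18144/265 = -71119251/265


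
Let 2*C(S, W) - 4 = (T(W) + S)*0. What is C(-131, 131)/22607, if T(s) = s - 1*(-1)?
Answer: 2/22607 ≈ 8.8468e-5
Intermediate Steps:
T(s) = 1 + s (T(s) = s + 1 = 1 + s)
C(S, W) = 2 (C(S, W) = 2 + (((1 + W) + S)*0)/2 = 2 + ((1 + S + W)*0)/2 = 2 + (1/2)*0 = 2 + 0 = 2)
C(-131, 131)/22607 = 2/22607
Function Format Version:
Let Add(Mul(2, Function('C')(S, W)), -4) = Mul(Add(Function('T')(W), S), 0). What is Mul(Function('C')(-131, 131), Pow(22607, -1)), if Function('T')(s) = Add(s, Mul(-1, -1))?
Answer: Rational(2, 22607) ≈ 8.8468e-5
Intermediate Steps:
Function('T')(s) = Add(1, s) (Function('T')(s) = Add(s, 1) = Add(1, s))
Function('C')(S, W) = 2 (Function('C')(S, W) = Add(2, Mul(Rational(1, 2), Mul(Add(Add(1, W), S), 0))) = Add(2, Mul(Rational(1, 2), Mul(Add(1, S, W), 0))) = Add(2, Mul(Rational(1, 2), 0)) = Add(2, 0) = 2)
Mul(Function('C')(-131, 131), Pow(22607, -1)) = Mul(2, Pow(22607, -1)) = Mul(2, Rational(1, 22607)) = Rational(2, 22607)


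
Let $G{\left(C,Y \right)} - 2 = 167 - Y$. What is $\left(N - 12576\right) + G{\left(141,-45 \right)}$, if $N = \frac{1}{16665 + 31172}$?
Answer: $- \frac{591360993}{47837} \approx -12362.0$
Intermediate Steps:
$G{\left(C,Y \right)} = 169 - Y$ ($G{\left(C,Y \right)} = 2 - \left(-167 + Y\right) = 169 - Y$)
$N = \frac{1}{47837} \approx 2.0904 \cdot 10^{-5}$
$\left(N - 12576\right) + G{\left(141,-45 \right)} = \left(\frac{1}{47837} - 12576\right) + \left(169 - -45\right) = - \frac{601598111}{47837} + \left(169 + 45\right) = - \frac{601598111}{47837} + 214 = - \frac{591360993}{47837}$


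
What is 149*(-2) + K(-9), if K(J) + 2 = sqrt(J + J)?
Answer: -300 + 3*I*sqrt(2) ≈ -300.0 + 4.2426*I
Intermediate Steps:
K(J) = -2 + sqrt(2)*sqrt(J) (K(J) = -2 + sqrt(J + J) = -2 + sqrt(2*J) = -2 + sqrt(2)*sqrt(J))
149*(-2) + K(-9) = 149*(-2) + (-2 + sqrt(2)*sqrt(-9)) = -298 + (-2 + sqrt(2)*(3*I)) = -298 + (-2 + 3*I*sqrt(2)) = -300 + 3*I*sqrt(2)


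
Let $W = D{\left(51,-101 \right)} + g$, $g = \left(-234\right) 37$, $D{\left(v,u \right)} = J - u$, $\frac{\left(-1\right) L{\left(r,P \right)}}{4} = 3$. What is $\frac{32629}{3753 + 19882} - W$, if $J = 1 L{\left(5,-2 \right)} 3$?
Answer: $\frac{203128184}{23635} \approx 8594.4$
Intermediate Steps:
$L{\left(r,P \right)} = -12$ ($L{\left(r,P \right)} = \left(-4\right) 3 = -12$)
$J = -36$ ($J = 1 \left(-12\right) 3 = \left(-12\right) 3 = -36$)
$D{\left(v,u \right)} = -36 - u$
$g = -8658$
$W = -8593$ ($W = \left(-36 - -101\right) - 8658 = \left(-36 + 101\right) - 8658 = 65 - 8658 = -8593$)
$\frac{32629}{3753 + 19882} - W = \frac{32629}{3753 + 19882} - -8593 = \frac{32629}{23635} + 8593 = \frac{203128184}{23635}$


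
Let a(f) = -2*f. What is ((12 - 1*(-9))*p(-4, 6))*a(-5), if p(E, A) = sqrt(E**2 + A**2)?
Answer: 420*sqrt(13) ≈ 1514.3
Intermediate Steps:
p(E, A) = sqrt(A**2 + E**2)
((12 - 1*(-9))*p(-4, 6))*a(-5) = ((12 - 1*(-9))*sqrt(6**2 + (-4)**2))*(-2*(-5)) = ((12 + 9)*sqrt(36 + 16))*10 = (21*sqrt(52))*10 = (21*(2*sqrt(13)))*10 = (42*sqrt(13))*10 = 420*sqrt(13)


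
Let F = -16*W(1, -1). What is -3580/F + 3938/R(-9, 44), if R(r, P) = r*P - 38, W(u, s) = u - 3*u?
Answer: -209967/1736 ≈ -120.95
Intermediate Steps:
W(u, s) = -2*u
R(r, P) = -38 + P*r (R(r, P) = P*r - 38 = -38 + P*r)
F = 32 (F = -(-32) = -16*(-2) = 32)
-3580/F + 3938/R(-9, 44) = -3580/32 + 3938/(-38 + 44*(-9)) = -3580*1/32 + 3938/(-38 - 396) = -895/8 + 3938/(-434) = -895/8 + 3938*(-1/434) = -895/8 - 1969/217 = -209967/1736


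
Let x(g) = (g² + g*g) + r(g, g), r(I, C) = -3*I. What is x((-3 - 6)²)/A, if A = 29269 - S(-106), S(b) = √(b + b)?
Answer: 125651817/285558191 + 8586*I*√53/285558191 ≈ 0.44002 + 0.00021889*I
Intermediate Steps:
S(b) = √2*√b (S(b) = √(2*b) = √2*√b)
x(g) = -3*g + 2*g² (x(g) = (g² + g*g) - 3*g = (g² + g²) - 3*g = 2*g² - 3*g = -3*g + 2*g²)
A = 29269 - 2*I*√53 (A = 29269 - √2*√(-106) = 29269 - √2*I*√106 = 29269 - 2*I*√53 ≈ 29269.0 - 14.56*I)
x((-3 - 6)²)/A = ((-3 - 6)²*(-3 + 2*(-3 - 6)²))/(29269 - 2*I*√53) = ((-9)²*(-3 + 2*(-9)²))/(29269 - 2*I*√53) = (81*(-3 + 2*81))/(29269 - 2*I*√53) = (81*(-3 + 162))/(29269 - 2*I*√53) = (81*159)/(29269 - 2*I*√53) = 12879/(29269 - 2*I*√53)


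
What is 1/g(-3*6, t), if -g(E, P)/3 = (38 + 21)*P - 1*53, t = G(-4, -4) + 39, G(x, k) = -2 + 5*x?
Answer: -1/2850 ≈ -0.00035088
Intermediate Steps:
t = 17 (t = (-2 + 5*(-4)) + 39 = (-2 - 20) + 39 = -22 + 39 = 17)
g(E, P) = 159 - 177*P (g(E, P) = -3*((38 + 21)*P - 1*53) = -3*(59*P - 53) = -3*(-53 + 59*P) = 159 - 177*P)
1/g(-3*6, t) = 1/(159 - 177*17) = 1/(159 - 3009) = 1/(-2850) = -1/2850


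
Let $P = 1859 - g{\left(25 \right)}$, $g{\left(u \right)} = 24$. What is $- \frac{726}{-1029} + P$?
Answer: $\frac{629647}{343} \approx 1835.7$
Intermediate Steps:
$P = 1835$ ($P = 1859 - 24 = 1835$)
$- \frac{726}{-1029} + P = - \frac{726}{-1029} + 1835 = \left(-726\right) \left(- \frac{1}{1029}\right) + 1835 = \frac{242}{343} + 1835 = \frac{629647}{343}$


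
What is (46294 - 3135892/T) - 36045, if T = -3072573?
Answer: 31493936569/3072573 ≈ 10250.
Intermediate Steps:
(46294 - 3135892/T) - 36045 = (46294 - 3135892/(-3072573)) - 36045 = (46294 - 3135892*(-1/3072573)) - 36045 = (46294 + 3135892/3072573) - 36045 = 142244830354/3072573 - 36045 = 31493936569/3072573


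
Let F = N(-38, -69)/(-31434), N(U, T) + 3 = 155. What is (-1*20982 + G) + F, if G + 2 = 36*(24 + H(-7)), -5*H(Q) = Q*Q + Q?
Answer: -1604894684/78585 ≈ -20422.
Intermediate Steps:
N(U, T) = 152 (N(U, T) = -3 + 155 = 152)
H(Q) = -Q/5 - Q²/5 (H(Q) = -(Q*Q + Q)/5 = -(Q² + Q)/5 = -(Q + Q²)/5 = -Q/5 - Q²/5)
F = -76/15717 (F = 152/(-31434) = 152*(-1/31434) = -76/15717 ≈ -0.0048355)
G = 2798/5 (G = -2 + 36*(24 - ⅕*(-7)*(1 - 7)) = -2 + 36*(24 - ⅕*(-7)*(-6)) = -2 + 36*(24 - 42/5) = -2 + 36*(78/5) = -2 + 2808/5 = 2798/5 ≈ 559.60)
(-1*20982 + G) + F = (-1*20982 + 2798/5) - 76/15717 = (-20982 + 2798/5) - 76/15717 = -102112/5 - 76/15717 = -1604894684/78585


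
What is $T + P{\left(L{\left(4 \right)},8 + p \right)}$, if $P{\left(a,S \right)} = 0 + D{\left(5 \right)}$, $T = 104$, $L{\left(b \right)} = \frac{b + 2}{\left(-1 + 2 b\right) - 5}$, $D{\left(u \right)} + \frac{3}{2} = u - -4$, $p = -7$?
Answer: $\frac{223}{2} \approx 111.5$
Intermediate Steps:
$D{\left(u \right)} = \frac{5}{2} + u$ ($D{\left(u \right)} = - \frac{3}{2} + \left(u - -4\right) = - \frac{3}{2} + \left(u + 4\right) = - \frac{3}{2} + \left(4 + u\right) = \frac{5}{2} + u$)
$L{\left(b \right)} = \frac{2 + b}{-6 + 2 b}$
$P{\left(a,S \right)} = \frac{15}{2}$ ($P{\left(a,S \right)} = 0 + \left(\frac{5}{2} + 5\right) = 0 + \frac{15}{2} = \frac{15}{2}$)
$T + P{\left(L{\left(4 \right)},8 + p \right)} = 104 + \frac{15}{2} = \frac{223}{2}$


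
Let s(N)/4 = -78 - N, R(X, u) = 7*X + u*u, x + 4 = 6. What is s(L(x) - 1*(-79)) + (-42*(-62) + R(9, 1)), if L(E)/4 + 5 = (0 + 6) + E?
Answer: 1992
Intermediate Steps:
x = 2 (x = -4 + 6 = 2)
L(E) = 4 + 4*E (L(E) = -20 + 4*((0 + 6) + E) = -20 + 4*(6 + E) = -20 + (24 + 4*E) = 4 + 4*E)
R(X, u) = u² + 7*X (R(X, u) = 7*X + u² = u² + 7*X)
s(N) = -312 - 4*N (s(N) = 4*(-78 - N) = -312 - 4*N)
s(L(x) - 1*(-79)) + (-42*(-62) + R(9, 1)) = (-312 - 4*((4 + 4*2) - 1*(-79))) + (-42*(-62) + (1² + 7*9)) = (-312 - 4*((4 + 8) + 79)) + (2604 + (1 + 63)) = (-312 - 4*(12 + 79)) + (2604 + 64) = (-312 - 4*91) + 2668 = (-312 - 364) + 2668 = -676 + 2668 = 1992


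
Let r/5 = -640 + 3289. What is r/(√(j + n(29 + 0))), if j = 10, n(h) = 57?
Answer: 13245*√67/67 ≈ 1618.1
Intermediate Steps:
r = 13245 (r = 5*(-640 + 3289) = 5*2649 = 13245)
r/(√(j + n(29 + 0))) = 13245/(√(10 + 57)) = 13245/(√67) = 13245*(√67/67) = 13245*√67/67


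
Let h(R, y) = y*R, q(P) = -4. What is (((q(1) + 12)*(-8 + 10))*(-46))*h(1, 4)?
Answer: -2944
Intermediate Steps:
h(R, y) = R*y
(((q(1) + 12)*(-8 + 10))*(-46))*h(1, 4) = (((-4 + 12)*(-8 + 10))*(-46))*(1*4) = ((8*2)*(-46))*4 = (16*(-46))*4 = -736*4 = -2944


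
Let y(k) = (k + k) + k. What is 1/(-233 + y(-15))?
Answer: -1/278 ≈ -0.0035971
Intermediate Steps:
y(k) = 3*k (y(k) = 2*k + k = 3*k)
1/(-233 + y(-15)) = 1/(-233 + 3*(-15)) = 1/(-233 - 45) = 1/(-278) = -1/278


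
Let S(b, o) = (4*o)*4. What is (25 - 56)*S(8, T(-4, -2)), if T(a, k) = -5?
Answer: 2480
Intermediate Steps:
S(b, o) = 16*o
(25 - 56)*S(8, T(-4, -2)) = (25 - 56)*(16*(-5)) = -31*(-80) = 2480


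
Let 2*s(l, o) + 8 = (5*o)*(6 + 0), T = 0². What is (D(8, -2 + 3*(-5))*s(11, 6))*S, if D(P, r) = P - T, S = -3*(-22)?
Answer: 45408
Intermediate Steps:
T = 0
S = 66
s(l, o) = -4 + 15*o (s(l, o) = -4 + ((5*o)*(6 + 0))/2 = -4 + ((5*o)*6)/2 = -4 + (30*o)/2 = -4 + 15*o)
D(P, r) = P (D(P, r) = P - 1*0 = P + 0 = P)
(D(8, -2 + 3*(-5))*s(11, 6))*S = (8*(-4 + 15*6))*66 = (8*(-4 + 90))*66 = (8*86)*66 = 688*66 = 45408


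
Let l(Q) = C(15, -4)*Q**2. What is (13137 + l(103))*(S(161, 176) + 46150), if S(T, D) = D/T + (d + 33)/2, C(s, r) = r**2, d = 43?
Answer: 1359984315164/161 ≈ 8.4471e+9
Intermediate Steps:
l(Q) = 16*Q**2 (l(Q) = (-4)**2*Q**2 = 16*Q**2)
S(T, D) = 38 + D/T (S(T, D) = D/T + (43 + 33)/2 = D/T + 76*(1/2) = D/T + 38 = 38 + D/T)
(13137 + l(103))*(S(161, 176) + 46150) = (13137 + 16*103**2)*((38 + 176/161) + 46150) = (13137 + 16*10609)*((38 + 176*(1/161)) + 46150) = (13137 + 169744)*((38 + 176/161) + 46150) = 182881*(6294/161 + 46150) = 182881*(7436444/161) = 1359984315164/161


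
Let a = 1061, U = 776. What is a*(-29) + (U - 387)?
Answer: -30380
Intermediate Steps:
a*(-29) + (U - 387) = 1061*(-29) + (776 - 387) = -30769 + 389 = -30380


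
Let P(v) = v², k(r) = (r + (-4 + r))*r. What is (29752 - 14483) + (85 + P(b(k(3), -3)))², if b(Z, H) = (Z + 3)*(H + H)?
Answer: 9021270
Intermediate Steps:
k(r) = r*(-4 + 2*r) (k(r) = (-4 + 2*r)*r = r*(-4 + 2*r))
b(Z, H) = 2*H*(3 + Z) (b(Z, H) = (3 + Z)*(2*H) = 2*H*(3 + Z))
(29752 - 14483) + (85 + P(b(k(3), -3)))² = (29752 - 14483) + (85 + (2*(-3)*(3 + 2*3*(-2 + 3)))²)² = 15269 + (85 + (2*(-3)*(3 + 2*3*1))²)² = 15269 + (85 + (2*(-3)*(3 + 6))²)² = 15269 + (85 + (2*(-3)*9)²)² = 15269 + (85 + (-54)²)² = 15269 + (85 + 2916)² = 15269 + 3001² = 15269 + 9006001 = 9021270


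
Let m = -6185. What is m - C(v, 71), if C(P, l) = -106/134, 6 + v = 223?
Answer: -414342/67 ≈ -6184.2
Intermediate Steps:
v = 217 (v = -6 + 223 = 217)
C(P, l) = -53/67 (C(P, l) = -106*1/134 = -53/67)
m - C(v, 71) = -6185 - 1*(-53/67) = -6185 + 53/67 = -414342/67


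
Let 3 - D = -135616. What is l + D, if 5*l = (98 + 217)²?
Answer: 155464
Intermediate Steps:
l = 19845 (l = (98 + 217)²/5 = (⅕)*315² = (⅕)*99225 = 19845)
D = 135619 (D = 3 - 1*(-135616) = 3 + 135616 = 135619)
l + D = 19845 + 135619 = 155464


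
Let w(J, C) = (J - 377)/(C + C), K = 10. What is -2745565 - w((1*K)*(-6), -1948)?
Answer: -10696721677/3896 ≈ -2.7456e+6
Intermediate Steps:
w(J, C) = (-377 + J)/(2*C) (w(J, C) = (-377 + J)/((2*C)) = (-377 + J)*(1/(2*C)) = (-377 + J)/(2*C))
-2745565 - w((1*K)*(-6), -1948) = -2745565 - (-377 + (1*10)*(-6))/(2*(-1948)) = -2745565 - (-1)*(-377 + 10*(-6))/(2*1948) = -2745565 - (-1)*(-377 - 60)/(2*1948) = -2745565 - (-1)*(-437)/(2*1948) = -2745565 - 1*437/3896 = -2745565 - 437/3896 = -10696721677/3896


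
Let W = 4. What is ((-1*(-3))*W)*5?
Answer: 60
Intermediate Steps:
((-1*(-3))*W)*5 = (-1*(-3)*4)*5 = (3*4)*5 = 12*5 = 60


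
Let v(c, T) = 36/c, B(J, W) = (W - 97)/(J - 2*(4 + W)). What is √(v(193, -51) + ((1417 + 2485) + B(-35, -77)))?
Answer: 4*√12431731195/7141 ≈ 62.455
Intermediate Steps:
B(J, W) = (-97 + W)/(-8 + J - 2*W) (B(J, W) = (-97 + W)/(J + (-8 - 2*W)) = (-97 + W)/(-8 + J - 2*W))
√(v(193, -51) + ((1417 + 2485) + B(-35, -77))) = √(36/193 + ((1417 + 2485) + (97 - 1*(-77))/(8 - 1*(-35) + 2*(-77)))) = √(36*(1/193) + (3902 + (97 + 77)/(8 + 35 - 154))) = √(36/193 + (3902 + 174/(-111))) = √(36/193 + (3902 - 1/111*174)) = √(36/193 + (3902 - 58/37)) = √(36/193 + 144316/37) = √(27854320/7141) = 4*√12431731195/7141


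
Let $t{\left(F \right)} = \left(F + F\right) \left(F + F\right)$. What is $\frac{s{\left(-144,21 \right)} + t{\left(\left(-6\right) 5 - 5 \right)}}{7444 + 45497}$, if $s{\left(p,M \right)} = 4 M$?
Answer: $\frac{712}{7563} \approx 0.094143$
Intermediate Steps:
$t{\left(F \right)} = 4 F^{2}$ ($t{\left(F \right)} = 2 F 2 F = 4 F^{2}$)
$\frac{s{\left(-144,21 \right)} + t{\left(\left(-6\right) 5 - 5 \right)}}{7444 + 45497} = \frac{4 \cdot 21 + 4 \left(\left(-6\right) 5 - 5\right)^{2}}{7444 + 45497} = \frac{84 + 4 \left(-30 - 5\right)^{2}}{52941} = \left(84 + 4 \left(-35\right)^{2}\right) \frac{1}{52941} = \left(84 + 4 \cdot 1225\right) \frac{1}{52941} = \left(84 + 4900\right) \frac{1}{52941} = 4984 \cdot \frac{1}{52941} = \frac{712}{7563}$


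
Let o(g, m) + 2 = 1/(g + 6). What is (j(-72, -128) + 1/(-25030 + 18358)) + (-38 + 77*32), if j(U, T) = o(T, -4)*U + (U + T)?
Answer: 964811171/406992 ≈ 2370.6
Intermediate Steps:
o(g, m) = -2 + 1/(6 + g) (o(g, m) = -2 + 1/(g + 6) = -2 + 1/(6 + g))
j(U, T) = T + U + U*(-11 - 2*T)/(6 + T) (j(U, T) = ((-11 - 2*T)/(6 + T))*U + (U + T) = U*(-11 - 2*T)/(6 + T) + (T + U) = T + U + U*(-11 - 2*T)/(6 + T))
(j(-72, -128) + 1/(-25030 + 18358)) + (-38 + 77*32) = (((6 - 128)*(-128 - 72) - 1*(-72)*(11 + 2*(-128)))/(6 - 128) + 1/(-25030 + 18358)) + (-38 + 77*32) = ((-122*(-200) - 1*(-72)*(11 - 256))/(-122) + 1/(-6672)) + (-38 + 2464) = (-(24400 - 1*(-72)*(-245))/122 - 1/6672) + 2426 = (-(24400 - 17640)/122 - 1/6672) + 2426 = (-1/122*6760 - 1/6672) + 2426 = (-3380/61 - 1/6672) + 2426 = -22551421/406992 + 2426 = 964811171/406992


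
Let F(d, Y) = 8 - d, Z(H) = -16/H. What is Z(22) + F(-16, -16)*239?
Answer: 63088/11 ≈ 5735.3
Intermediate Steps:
Z(22) + F(-16, -16)*239 = -16/22 + (8 - 1*(-16))*239 = -16*1/22 + (8 + 16)*239 = -8/11 + 24*239 = -8/11 + 5736 = 63088/11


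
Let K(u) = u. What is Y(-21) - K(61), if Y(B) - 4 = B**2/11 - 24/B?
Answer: -1214/77 ≈ -15.766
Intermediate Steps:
Y(B) = 4 - 24/B + B**2/11 (Y(B) = 4 + (B**2/11 - 24/B) = 4 + (-24/B + B**2/11) = 4 - 24/B + B**2/11)
Y(-21) - K(61) = (4 - 24/(-21) + (1/11)*(-21)**2) - 1*61 = (4 - 24*(-1/21) + (1/11)*441) - 61 = (4 + 8/7 + 441/11) - 61 = 3483/77 - 61 = -1214/77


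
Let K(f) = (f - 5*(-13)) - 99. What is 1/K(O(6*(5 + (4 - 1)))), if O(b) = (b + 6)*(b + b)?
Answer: 1/5150 ≈ 0.00019417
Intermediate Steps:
O(b) = 2*b*(6 + b) (O(b) = (6 + b)*(2*b) = 2*b*(6 + b))
K(f) = -34 + f (K(f) = (f + 65) - 99 = (65 + f) - 99 = -34 + f)
1/K(O(6*(5 + (4 - 1)))) = 1/(-34 + 2*(6*(5 + (4 - 1)))*(6 + 6*(5 + (4 - 1)))) = 1/(-34 + 2*(6*(5 + 3))*(6 + 6*(5 + 3))) = 1/(-34 + 2*(6*8)*(6 + 6*8)) = 1/(-34 + 2*48*(6 + 48)) = 1/(-34 + 2*48*54) = 1/(-34 + 5184) = 1/5150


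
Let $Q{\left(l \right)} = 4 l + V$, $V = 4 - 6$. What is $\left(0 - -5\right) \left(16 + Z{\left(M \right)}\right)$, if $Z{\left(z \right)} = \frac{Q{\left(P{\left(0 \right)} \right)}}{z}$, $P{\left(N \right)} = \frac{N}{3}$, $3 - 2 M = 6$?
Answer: $\frac{260}{3} \approx 86.667$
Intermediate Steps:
$M = - \frac{3}{2}$ ($M = \frac{3}{2} - 3 = - \frac{3}{2} \approx -1.5$)
$V = -2$ ($V = 4 - 6 = -2$)
$P{\left(N \right)} = \frac{N}{3}$ ($P{\left(N \right)} = N \frac{1}{3} = \frac{N}{3}$)
$Q{\left(l \right)} = -2 + 4 l$ ($Q{\left(l \right)} = 4 l - 2 = -2 + 4 l$)
$Z{\left(z \right)} = - \frac{2}{z}$ ($Z{\left(z \right)} = \frac{-2 + 4 \cdot \frac{1}{3} \cdot 0}{z} = \frac{-2 + 4 \cdot 0}{z} = \frac{-2 + 0}{z} = - \frac{2}{z}$)
$\left(0 - -5\right) \left(16 + Z{\left(M \right)}\right) = \left(0 - -5\right) \left(16 - \frac{2}{- \frac{3}{2}}\right) = \left(0 + 5\right) \left(16 - - \frac{4}{3}\right) = 5 \left(16 + \frac{4}{3}\right) = 5 \cdot \frac{52}{3} = \frac{260}{3}$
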